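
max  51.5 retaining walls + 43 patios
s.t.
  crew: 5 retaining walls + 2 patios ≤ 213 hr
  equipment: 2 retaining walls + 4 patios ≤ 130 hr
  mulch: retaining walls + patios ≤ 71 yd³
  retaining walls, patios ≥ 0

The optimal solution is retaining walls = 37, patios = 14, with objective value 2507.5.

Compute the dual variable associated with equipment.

7

Check each constraint at x*: crew 213/213 (tight); equipment 130/130 (tight); mulch 51/71 (slack 20).
Slack constraints have shadow price 0 (complementary slackness).
Dual feasibility on the basic columns requires 5·y_crew + 2·y_equipment = 51.5, 2·y_crew + 4·y_equipment = 43.
→ y_crew = 7.5 and y_equipment = 7.
Shadow price of equipment = 7.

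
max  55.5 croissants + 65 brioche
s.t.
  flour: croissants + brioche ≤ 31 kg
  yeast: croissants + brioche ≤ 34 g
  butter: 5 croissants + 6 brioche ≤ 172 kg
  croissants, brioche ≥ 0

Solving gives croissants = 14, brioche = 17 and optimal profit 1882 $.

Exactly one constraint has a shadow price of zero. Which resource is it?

flour: 31/31 (binding)
yeast: 31/34 (slack 3)
butter: 172/172 (binding)
By complementary slackness, a constraint with positive slack has shadow price 0 → yeast.

yeast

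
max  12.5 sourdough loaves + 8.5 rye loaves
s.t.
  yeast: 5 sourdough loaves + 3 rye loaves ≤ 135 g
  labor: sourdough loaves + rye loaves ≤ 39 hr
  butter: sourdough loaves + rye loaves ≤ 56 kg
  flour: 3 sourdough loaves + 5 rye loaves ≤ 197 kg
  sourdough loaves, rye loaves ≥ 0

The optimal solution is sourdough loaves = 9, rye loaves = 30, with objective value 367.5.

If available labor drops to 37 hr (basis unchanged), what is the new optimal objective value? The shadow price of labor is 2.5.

362.5

Δb = -2, so new z* = 367.5 + (2.5)·(-2) = 367.5 − 5 = 362.5.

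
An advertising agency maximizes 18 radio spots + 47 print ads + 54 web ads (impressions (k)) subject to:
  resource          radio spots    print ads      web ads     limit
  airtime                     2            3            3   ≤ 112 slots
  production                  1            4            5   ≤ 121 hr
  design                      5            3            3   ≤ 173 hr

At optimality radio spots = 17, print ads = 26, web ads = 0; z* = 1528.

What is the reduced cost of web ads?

Binding: airtime and production. Non-binding: design (10 unused).
Slack constraints have shadow price 0 (complementary slackness).
From A_Bᵀ y = c: 2·y_airtime + 1·y_production = 18; 3·y_airtime + 4·y_production = 47.
This yields shadow prices y_airtime = 5, y_production = 8.
Reduced cost of web ads: c₃ − yᵀa₃ = 54 − (5·3 + 8·5) = 54 − 55 = -1.

-1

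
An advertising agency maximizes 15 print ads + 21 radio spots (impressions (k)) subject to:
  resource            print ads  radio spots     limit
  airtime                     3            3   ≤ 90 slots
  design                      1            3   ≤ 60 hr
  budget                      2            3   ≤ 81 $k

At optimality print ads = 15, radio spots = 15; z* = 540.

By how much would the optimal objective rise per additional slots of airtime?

Binding: airtime and design. Non-binding: budget (6 unused).
By complementary slackness, y = 0 for the non-binding constraint.
Dual feasibility on the basic columns requires 3·y_airtime + 1·y_design = 15, 3·y_airtime + 3·y_design = 21.
→ y_airtime = 4 and y_design = 3.
Shadow price of airtime = 4.

4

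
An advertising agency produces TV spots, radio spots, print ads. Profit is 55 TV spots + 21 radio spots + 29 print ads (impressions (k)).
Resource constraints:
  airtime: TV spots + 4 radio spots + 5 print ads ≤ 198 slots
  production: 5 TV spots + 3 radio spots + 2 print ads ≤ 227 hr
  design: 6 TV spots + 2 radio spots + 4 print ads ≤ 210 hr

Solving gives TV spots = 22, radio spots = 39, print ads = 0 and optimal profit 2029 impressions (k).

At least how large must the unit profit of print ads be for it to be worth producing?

Check each constraint at x*: airtime 178/198 (slack 20); production 227/227 (tight); design 210/210 (tight).
By complementary slackness, y = 0 for the non-binding constraint.
The binding rows give the dual system: 5·y_production + 6·y_design = 55 and 3·y_production + 2·y_design = 21.
This yields shadow prices y_production = 2, y_design = 7.5.
print ads enters the basis when its profit ≥ yᵀa₃ = 2·2 + 7.5·4 = 34.

34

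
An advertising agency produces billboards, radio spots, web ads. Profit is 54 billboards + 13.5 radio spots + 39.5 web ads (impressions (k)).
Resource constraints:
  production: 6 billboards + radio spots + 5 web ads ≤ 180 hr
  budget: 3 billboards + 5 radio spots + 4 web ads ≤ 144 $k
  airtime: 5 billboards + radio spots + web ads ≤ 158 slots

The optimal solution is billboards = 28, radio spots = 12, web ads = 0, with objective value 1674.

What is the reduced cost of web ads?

-7

At the optimum: production uses 180 of 180 (binding); budget uses 144 of 144 (binding); airtime uses 152 of 158 (slack = 6).
By complementary slackness, y = 0 for the non-binding constraint.
The binding rows give the dual system: 6·y_production + 3·y_budget = 54 and 1·y_production + 5·y_budget = 13.5.
→ y_production = 8.5 and y_budget = 1.
Reduced cost of web ads: c₃ − yᵀa₃ = 39.5 − (8.5·5 + 1·4) = 39.5 − 46.5 = -7.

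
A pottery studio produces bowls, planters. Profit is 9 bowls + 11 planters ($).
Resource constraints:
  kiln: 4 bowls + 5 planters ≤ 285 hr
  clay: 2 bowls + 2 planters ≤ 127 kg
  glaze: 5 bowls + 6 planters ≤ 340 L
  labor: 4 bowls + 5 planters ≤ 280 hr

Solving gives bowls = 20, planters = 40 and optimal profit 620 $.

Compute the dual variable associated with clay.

Binding: glaze and labor. Non-binding: kiln (5 unused), clay (7 unused).
Since kiln, clay are not tight, their duals are 0.
Dual feasibility on the basic columns requires 5·y_glaze + 4·y_labor = 9, 6·y_glaze + 5·y_labor = 11.
→ y_glaze = 1 and y_labor = 1.
Shadow price of clay = 0.

0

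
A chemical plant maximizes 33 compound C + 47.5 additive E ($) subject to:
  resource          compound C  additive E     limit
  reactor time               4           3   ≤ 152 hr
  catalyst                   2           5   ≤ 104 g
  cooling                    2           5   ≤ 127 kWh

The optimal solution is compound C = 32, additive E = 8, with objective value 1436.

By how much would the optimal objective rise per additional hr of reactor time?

At the optimum: reactor time uses 152 of 152 (binding); catalyst uses 104 of 104 (binding); cooling uses 104 of 127 (slack = 23).
Slack constraints have shadow price 0 (complementary slackness).
From A_Bᵀ y = c: 4·y_reactor time + 2·y_catalyst = 33; 3·y_reactor time + 5·y_catalyst = 47.5.
This yields shadow prices y_reactor time = 5, y_catalyst = 6.5.
Shadow price of reactor time = 5.

5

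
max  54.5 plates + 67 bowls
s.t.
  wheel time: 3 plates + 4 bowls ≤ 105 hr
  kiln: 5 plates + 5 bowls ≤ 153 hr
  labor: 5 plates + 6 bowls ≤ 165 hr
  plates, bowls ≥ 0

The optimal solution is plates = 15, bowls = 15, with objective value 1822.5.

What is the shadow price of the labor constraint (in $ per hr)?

8.5

At the optimum: wheel time uses 105 of 105 (binding); kiln uses 150 of 153 (slack = 3); labor uses 165 of 165 (binding).
Slack constraints have shadow price 0 (complementary slackness).
The binding rows give the dual system: 3·y_wheel time + 5·y_labor = 54.5 and 4·y_wheel time + 6·y_labor = 67.
Solving: y_wheel time = 4, y_labor = 8.5.
Shadow price of labor = 8.5.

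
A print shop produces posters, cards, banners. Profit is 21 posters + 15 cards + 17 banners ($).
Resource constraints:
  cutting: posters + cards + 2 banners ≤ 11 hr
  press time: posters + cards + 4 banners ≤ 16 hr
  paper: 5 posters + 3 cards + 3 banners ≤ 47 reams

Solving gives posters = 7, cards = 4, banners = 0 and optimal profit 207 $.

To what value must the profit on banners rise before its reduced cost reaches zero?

Check each constraint at x*: cutting 11/11 (tight); press time 11/16 (slack 5); paper 47/47 (tight).
Since press time is not tight, its dual is 0.
From A_Bᵀ y = c: 1·y_cutting + 5·y_paper = 21; 1·y_cutting + 3·y_paper = 15.
This yields shadow prices y_cutting = 6, y_paper = 3.
banners enters the basis when its profit ≥ yᵀa₃ = 6·2 + 3·3 = 21.

21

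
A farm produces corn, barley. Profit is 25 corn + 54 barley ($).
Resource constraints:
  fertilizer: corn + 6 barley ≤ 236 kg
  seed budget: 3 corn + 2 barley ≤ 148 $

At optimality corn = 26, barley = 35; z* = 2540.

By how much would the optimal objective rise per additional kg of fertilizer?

At the optimum: fertilizer uses 236 of 236 (binding); seed budget uses 148 of 148 (binding).
From A_Bᵀ y = c: 1·y_fertilizer + 3·y_seed budget = 25; 6·y_fertilizer + 2·y_seed budget = 54.
→ y_fertilizer = 7 and y_seed budget = 6.
Shadow price of fertilizer = 7.

7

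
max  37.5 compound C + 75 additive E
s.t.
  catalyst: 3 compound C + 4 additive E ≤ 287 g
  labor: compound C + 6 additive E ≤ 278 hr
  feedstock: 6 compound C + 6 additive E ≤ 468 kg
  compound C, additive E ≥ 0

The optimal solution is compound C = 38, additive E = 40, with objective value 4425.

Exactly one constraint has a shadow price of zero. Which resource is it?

catalyst

catalyst: 274/287 (slack 13)
labor: 278/278 (binding)
feedstock: 468/468 (binding)
By complementary slackness, a constraint with positive slack has shadow price 0 → catalyst.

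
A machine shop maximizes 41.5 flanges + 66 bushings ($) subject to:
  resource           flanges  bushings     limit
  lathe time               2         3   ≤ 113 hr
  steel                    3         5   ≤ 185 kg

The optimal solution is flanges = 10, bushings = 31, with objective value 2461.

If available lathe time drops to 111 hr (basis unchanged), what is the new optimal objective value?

At the optimum: lathe time uses 113 of 113 (binding); steel uses 185 of 185 (binding).
From A_Bᵀ y = c: 2·y_lathe time + 3·y_steel = 41.5; 3·y_lathe time + 5·y_steel = 66.
Solving: y_lathe time = 9.5, y_steel = 7.5.
Δz = y_lathe time·Δb = 9.5 × (-2) = -19, so new z* = 2461 − 19 = 2442.

2442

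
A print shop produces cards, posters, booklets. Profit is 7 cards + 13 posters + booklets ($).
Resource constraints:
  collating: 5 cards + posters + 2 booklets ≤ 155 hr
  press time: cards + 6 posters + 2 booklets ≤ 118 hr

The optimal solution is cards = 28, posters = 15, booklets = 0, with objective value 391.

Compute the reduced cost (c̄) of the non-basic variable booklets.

-5

Both collating and press time are binding at x*.
From A_Bᵀ y = c: 5·y_collating + 1·y_press time = 7; 1·y_collating + 6·y_press time = 13.
Solving: y_collating = 1, y_press time = 2.
Reduced cost of booklets: c₃ − yᵀa₃ = 1 − (1·2 + 2·2) = 1 − 6 = -5.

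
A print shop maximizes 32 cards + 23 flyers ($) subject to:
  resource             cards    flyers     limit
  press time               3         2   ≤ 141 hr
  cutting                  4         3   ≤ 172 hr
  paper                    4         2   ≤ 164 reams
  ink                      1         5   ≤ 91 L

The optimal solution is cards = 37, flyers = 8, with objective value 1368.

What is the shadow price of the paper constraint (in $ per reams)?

1

At the optimum: press time uses 127 of 141 (slack = 14); cutting uses 172 of 172 (binding); paper uses 164 of 164 (binding); ink uses 77 of 91 (slack = 14).
Since press time, ink are not tight, their duals are 0.
From A_Bᵀ y = c: 4·y_cutting + 4·y_paper = 32; 3·y_cutting + 2·y_paper = 23.
→ y_cutting = 7 and y_paper = 1.
Shadow price of paper = 1.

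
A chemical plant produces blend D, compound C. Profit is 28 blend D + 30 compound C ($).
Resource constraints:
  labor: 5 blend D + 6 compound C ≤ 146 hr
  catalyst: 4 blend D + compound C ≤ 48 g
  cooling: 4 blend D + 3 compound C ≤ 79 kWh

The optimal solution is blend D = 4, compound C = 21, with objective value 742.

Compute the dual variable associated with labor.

Binding: labor and cooling. Non-binding: catalyst (11 unused).
By complementary slackness, y = 0 for the non-binding constraint.
Dual feasibility on the basic columns requires 5·y_labor + 4·y_cooling = 28, 6·y_labor + 3·y_cooling = 30.
This yields shadow prices y_labor = 4, y_cooling = 2.
Shadow price of labor = 4.

4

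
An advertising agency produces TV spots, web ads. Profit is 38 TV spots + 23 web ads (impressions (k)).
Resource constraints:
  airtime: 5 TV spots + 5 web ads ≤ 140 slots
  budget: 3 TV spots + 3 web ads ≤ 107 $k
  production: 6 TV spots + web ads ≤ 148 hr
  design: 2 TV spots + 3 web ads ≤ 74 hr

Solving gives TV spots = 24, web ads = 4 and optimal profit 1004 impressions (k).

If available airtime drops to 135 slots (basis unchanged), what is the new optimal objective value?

984

Binding: airtime and production. Non-binding: budget (23 unused), design (14 unused).
Since budget, design are not tight, their duals are 0.
The binding rows give the dual system: 5·y_airtime + 6·y_production = 38 and 5·y_airtime + 1·y_production = 23.
This yields shadow prices y_airtime = 4, y_production = 3.
Δz = y_airtime·Δb = 4 × (-5) = -20, so new z* = 1004 − 20 = 984.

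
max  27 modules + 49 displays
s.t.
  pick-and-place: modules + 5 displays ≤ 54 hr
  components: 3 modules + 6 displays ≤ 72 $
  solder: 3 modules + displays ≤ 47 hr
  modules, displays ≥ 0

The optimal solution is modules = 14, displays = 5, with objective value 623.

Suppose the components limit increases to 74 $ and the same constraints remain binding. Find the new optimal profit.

At the optimum: pick-and-place uses 39 of 54 (slack = 15); components uses 72 of 72 (binding); solder uses 47 of 47 (binding).
By complementary slackness, y = 0 for the non-binding constraint.
The binding rows give the dual system: 3·y_components + 3·y_solder = 27 and 6·y_components + 1·y_solder = 49.
This yields shadow prices y_components = 8, y_solder = 1.
Δz = y_components·Δb = 8 × (2) = 16, so new z* = 623 + 16 = 639.

639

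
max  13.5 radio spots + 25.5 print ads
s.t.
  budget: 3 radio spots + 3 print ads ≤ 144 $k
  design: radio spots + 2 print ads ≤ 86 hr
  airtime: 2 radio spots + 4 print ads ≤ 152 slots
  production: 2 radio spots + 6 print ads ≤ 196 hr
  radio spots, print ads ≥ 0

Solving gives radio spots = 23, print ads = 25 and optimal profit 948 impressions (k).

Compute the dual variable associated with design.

At the optimum: budget uses 144 of 144 (binding); design uses 73 of 86 (slack = 13); airtime uses 146 of 152 (slack = 6); production uses 196 of 196 (binding).
Slack constraints have shadow price 0 (complementary slackness).
Dual feasibility on the basic columns requires 3·y_budget + 2·y_production = 13.5, 3·y_budget + 6·y_production = 25.5.
Solving: y_budget = 2.5, y_production = 3.
Shadow price of design = 0.

0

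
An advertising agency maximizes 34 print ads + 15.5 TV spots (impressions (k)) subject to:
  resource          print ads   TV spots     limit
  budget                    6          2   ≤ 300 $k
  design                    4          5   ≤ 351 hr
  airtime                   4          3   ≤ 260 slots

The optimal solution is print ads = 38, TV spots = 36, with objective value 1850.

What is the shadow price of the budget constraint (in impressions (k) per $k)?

4

At the optimum: budget uses 300 of 300 (binding); design uses 332 of 351 (slack = 19); airtime uses 260 of 260 (binding).
Slack constraints have shadow price 0 (complementary slackness).
Dual feasibility on the basic columns requires 6·y_budget + 4·y_airtime = 34, 2·y_budget + 3·y_airtime = 15.5.
→ y_budget = 4 and y_airtime = 2.5.
Shadow price of budget = 4.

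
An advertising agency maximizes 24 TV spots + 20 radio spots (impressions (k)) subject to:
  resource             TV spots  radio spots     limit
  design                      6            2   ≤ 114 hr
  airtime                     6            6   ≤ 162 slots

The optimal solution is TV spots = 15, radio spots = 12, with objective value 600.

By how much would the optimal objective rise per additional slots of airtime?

3

Check each constraint at x*: design 114/114 (tight); airtime 162/162 (tight).
The binding rows give the dual system: 6·y_design + 6·y_airtime = 24 and 2·y_design + 6·y_airtime = 20.
→ y_design = 1 and y_airtime = 3.
Shadow price of airtime = 3.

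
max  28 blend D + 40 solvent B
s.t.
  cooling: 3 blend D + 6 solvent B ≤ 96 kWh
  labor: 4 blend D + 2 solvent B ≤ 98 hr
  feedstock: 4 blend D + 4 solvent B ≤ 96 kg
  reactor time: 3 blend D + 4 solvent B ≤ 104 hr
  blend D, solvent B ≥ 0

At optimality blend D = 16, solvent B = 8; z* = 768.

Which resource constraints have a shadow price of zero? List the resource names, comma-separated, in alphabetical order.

cooling: 96/96 (binding)
labor: 80/98 (slack 18)
feedstock: 96/96 (binding)
reactor time: 80/104 (slack 24)
By complementary slackness, a constraint with positive slack has shadow price 0 → labor, reactor time.

labor, reactor time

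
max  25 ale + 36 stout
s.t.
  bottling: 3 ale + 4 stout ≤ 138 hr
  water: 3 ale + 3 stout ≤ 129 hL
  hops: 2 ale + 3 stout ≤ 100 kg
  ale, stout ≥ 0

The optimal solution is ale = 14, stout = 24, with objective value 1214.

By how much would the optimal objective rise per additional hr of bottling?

At the optimum: bottling uses 138 of 138 (binding); water uses 114 of 129 (slack = 15); hops uses 100 of 100 (binding).
Slack constraints have shadow price 0 (complementary slackness).
From A_Bᵀ y = c: 3·y_bottling + 2·y_hops = 25; 4·y_bottling + 3·y_hops = 36.
This yields shadow prices y_bottling = 3, y_hops = 8.
Shadow price of bottling = 3.

3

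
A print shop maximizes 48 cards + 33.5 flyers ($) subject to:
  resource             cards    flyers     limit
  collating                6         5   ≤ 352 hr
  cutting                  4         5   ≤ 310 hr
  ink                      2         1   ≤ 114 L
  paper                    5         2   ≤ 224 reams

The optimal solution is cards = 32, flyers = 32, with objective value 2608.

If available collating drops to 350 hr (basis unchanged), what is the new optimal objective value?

Check each constraint at x*: collating 352/352 (tight); cutting 288/310 (slack 22); ink 96/114 (slack 18); paper 224/224 (tight).
By complementary slackness, y = 0 for the non-binding constraints.
The binding rows give the dual system: 6·y_collating + 5·y_paper = 48 and 5·y_collating + 2·y_paper = 33.5.
This yields shadow prices y_collating = 5.5, y_paper = 3.
Δz = y_collating·Δb = 5.5 × (-2) = -11, so new z* = 2608 − 11 = 2597.

2597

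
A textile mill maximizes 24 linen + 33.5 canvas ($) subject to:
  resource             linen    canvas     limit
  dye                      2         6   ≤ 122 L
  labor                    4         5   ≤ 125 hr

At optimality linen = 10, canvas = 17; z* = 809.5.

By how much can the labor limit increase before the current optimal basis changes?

Binding constraints: dye, labor. The basis is B = [[2,6],[4,5]] with det -14.
Per unit increase in labor, x* moves by d = (0.4286, -0.1429).
The basis stays optimal until canvas reaches 0; allowable increase = 119 hr.

119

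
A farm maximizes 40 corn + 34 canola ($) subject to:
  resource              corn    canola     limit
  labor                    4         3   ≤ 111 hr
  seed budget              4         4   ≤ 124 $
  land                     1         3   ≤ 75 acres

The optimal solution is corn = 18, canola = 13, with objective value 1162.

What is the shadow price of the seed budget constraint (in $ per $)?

4

Check each constraint at x*: labor 111/111 (tight); seed budget 124/124 (tight); land 57/75 (slack 18).
Since land is not tight, its dual is 0.
Dual feasibility on the basic columns requires 4·y_labor + 4·y_seed budget = 40, 3·y_labor + 4·y_seed budget = 34.
This yields shadow prices y_labor = 6, y_seed budget = 4.
Shadow price of seed budget = 4.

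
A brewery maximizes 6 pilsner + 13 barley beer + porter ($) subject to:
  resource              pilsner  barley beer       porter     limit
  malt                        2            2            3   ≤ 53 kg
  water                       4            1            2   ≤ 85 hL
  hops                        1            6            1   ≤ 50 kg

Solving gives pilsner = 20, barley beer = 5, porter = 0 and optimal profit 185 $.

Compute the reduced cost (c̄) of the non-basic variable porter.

Check each constraint at x*: malt 50/53 (slack 3); water 85/85 (tight); hops 50/50 (tight).
Since malt is not tight, its dual is 0.
The binding rows give the dual system: 4·y_water + 1·y_hops = 6 and 1·y_water + 6·y_hops = 13.
→ y_water = 1 and y_hops = 2.
Reduced cost of porter: c₃ − yᵀa₃ = 1 − (1·2 + 2·1) = 1 − 4 = -3.

-3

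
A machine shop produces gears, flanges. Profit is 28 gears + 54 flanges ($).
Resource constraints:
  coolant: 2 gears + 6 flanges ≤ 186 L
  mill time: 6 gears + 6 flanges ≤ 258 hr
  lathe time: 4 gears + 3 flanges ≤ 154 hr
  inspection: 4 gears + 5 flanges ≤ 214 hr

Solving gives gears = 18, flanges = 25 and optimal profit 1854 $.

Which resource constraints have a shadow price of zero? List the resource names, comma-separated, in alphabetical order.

coolant: 186/186 (binding)
mill time: 258/258 (binding)
lathe time: 147/154 (slack 7)
inspection: 197/214 (slack 17)
By complementary slackness, a constraint with positive slack has shadow price 0 → inspection, lathe time.

inspection, lathe time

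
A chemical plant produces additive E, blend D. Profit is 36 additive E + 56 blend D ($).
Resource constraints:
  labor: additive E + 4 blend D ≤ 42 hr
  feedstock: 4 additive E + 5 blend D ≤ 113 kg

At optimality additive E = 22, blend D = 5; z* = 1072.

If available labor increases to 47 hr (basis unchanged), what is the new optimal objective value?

At the optimum: labor uses 42 of 42 (binding); feedstock uses 113 of 113 (binding).
Dual feasibility on the basic columns requires 1·y_labor + 4·y_feedstock = 36, 4·y_labor + 5·y_feedstock = 56.
This yields shadow prices y_labor = 4, y_feedstock = 8.
Δz = y_labor·Δb = 4 × (5) = 20, so new z* = 1072 + 20 = 1092.

1092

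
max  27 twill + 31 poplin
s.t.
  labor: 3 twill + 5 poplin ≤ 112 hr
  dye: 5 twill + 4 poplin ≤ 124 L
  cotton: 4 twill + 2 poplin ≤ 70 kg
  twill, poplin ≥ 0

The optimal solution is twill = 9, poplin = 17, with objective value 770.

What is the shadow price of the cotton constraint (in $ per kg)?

3

Check each constraint at x*: labor 112/112 (tight); dye 113/124 (slack 11); cotton 70/70 (tight).
By complementary slackness, y = 0 for the non-binding constraint.
From A_Bᵀ y = c: 3·y_labor + 4·y_cotton = 27; 5·y_labor + 2·y_cotton = 31.
→ y_labor = 5 and y_cotton = 3.
Shadow price of cotton = 3.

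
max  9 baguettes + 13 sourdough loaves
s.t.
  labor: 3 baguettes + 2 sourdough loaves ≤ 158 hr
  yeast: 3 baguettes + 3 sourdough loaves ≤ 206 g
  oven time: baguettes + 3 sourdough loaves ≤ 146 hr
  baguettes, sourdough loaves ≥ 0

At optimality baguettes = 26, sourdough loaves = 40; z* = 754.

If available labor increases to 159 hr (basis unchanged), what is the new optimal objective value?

756

Binding: labor and oven time. Non-binding: yeast (8 unused).
Slack constraints have shadow price 0 (complementary slackness).
Dual feasibility on the basic columns requires 3·y_labor + 1·y_oven time = 9, 2·y_labor + 3·y_oven time = 13.
This yields shadow prices y_labor = 2, y_oven time = 3.
Δz = y_labor·Δb = 2 × (1) = 2, so new z* = 754 + 2 = 756.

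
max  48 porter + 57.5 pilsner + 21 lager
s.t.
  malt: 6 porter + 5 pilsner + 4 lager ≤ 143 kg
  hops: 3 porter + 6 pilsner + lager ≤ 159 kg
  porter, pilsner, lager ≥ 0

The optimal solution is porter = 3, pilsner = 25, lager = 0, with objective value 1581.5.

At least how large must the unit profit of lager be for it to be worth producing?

Both malt and hops are binding at x*.
Dual feasibility on the basic columns requires 6·y_malt + 3·y_hops = 48, 5·y_malt + 6·y_hops = 57.5.
This yields shadow prices y_malt = 5.5, y_hops = 5.
lager enters the basis when its profit ≥ yᵀa₃ = 5.5·4 + 5·1 = 27.

27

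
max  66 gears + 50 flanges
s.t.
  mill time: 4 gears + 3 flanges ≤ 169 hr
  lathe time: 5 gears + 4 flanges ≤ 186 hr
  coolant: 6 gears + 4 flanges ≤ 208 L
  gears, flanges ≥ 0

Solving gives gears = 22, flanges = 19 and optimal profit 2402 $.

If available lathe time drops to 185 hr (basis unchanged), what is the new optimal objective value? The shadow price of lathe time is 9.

2393

Δb = -1, so new z* = 2402 + (9)·(-1) = 2402 − 9 = 2393.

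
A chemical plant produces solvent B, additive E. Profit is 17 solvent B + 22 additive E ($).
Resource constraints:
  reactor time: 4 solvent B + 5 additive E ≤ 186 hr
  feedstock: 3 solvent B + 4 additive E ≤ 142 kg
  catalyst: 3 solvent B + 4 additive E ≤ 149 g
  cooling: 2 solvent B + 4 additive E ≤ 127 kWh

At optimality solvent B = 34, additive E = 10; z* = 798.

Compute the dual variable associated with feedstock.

3

Check each constraint at x*: reactor time 186/186 (tight); feedstock 142/142 (tight); catalyst 142/149 (slack 7); cooling 108/127 (slack 19).
Since catalyst, cooling are not tight, their duals are 0.
The binding rows give the dual system: 4·y_reactor time + 3·y_feedstock = 17 and 5·y_reactor time + 4·y_feedstock = 22.
→ y_reactor time = 2 and y_feedstock = 3.
Shadow price of feedstock = 3.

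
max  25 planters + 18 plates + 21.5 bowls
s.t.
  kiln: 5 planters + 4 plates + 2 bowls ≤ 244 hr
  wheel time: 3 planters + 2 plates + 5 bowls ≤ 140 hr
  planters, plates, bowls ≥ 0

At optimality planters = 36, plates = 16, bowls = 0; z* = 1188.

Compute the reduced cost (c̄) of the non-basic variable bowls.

Both kiln and wheel time are binding at x*.
From A_Bᵀ y = c: 5·y_kiln + 3·y_wheel time = 25; 4·y_kiln + 2·y_wheel time = 18.
Solving: y_kiln = 2, y_wheel time = 5.
Reduced cost of bowls: c₃ − yᵀa₃ = 21.5 − (2·2 + 5·5) = 21.5 − 29 = -7.5.

-7.5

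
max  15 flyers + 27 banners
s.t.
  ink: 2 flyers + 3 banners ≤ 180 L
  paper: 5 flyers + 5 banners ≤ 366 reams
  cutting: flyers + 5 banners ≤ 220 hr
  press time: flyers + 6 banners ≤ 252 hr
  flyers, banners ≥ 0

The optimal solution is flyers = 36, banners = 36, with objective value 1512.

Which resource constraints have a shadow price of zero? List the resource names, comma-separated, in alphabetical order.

cutting, paper

ink: 180/180 (binding)
paper: 360/366 (slack 6)
cutting: 216/220 (slack 4)
press time: 252/252 (binding)
By complementary slackness, a constraint with positive slack has shadow price 0 → cutting, paper.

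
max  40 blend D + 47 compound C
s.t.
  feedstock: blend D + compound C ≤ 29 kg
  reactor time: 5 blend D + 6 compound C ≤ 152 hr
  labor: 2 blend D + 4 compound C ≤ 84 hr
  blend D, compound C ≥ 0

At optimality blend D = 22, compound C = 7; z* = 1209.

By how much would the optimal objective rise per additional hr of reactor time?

Binding: feedstock and reactor time. Non-binding: labor (12 unused).
Slack constraints have shadow price 0 (complementary slackness).
From A_Bᵀ y = c: 1·y_feedstock + 5·y_reactor time = 40; 1·y_feedstock + 6·y_reactor time = 47.
Solving: y_feedstock = 5, y_reactor time = 7.
Shadow price of reactor time = 7.

7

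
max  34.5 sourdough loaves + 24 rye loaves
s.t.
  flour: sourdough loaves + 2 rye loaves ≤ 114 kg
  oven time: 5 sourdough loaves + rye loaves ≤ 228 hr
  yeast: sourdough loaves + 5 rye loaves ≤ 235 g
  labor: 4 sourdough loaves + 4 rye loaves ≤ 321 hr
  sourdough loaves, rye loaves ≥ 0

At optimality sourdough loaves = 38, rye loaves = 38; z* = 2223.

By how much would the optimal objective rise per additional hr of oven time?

5

Check each constraint at x*: flour 114/114 (tight); oven time 228/228 (tight); yeast 228/235 (slack 7); labor 304/321 (slack 17).
Since yeast, labor are not tight, their duals are 0.
Dual feasibility on the basic columns requires 1·y_flour + 5·y_oven time = 34.5, 2·y_flour + 1·y_oven time = 24.
→ y_flour = 9.5 and y_oven time = 5.
Shadow price of oven time = 5.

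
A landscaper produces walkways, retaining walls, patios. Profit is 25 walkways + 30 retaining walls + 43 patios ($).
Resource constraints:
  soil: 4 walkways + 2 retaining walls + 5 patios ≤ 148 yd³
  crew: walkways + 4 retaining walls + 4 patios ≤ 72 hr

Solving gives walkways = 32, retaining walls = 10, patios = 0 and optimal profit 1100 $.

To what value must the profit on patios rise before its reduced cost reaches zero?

45

At the optimum: soil uses 148 of 148 (binding); crew uses 72 of 72 (binding).
From A_Bᵀ y = c: 4·y_soil + 1·y_crew = 25; 2·y_soil + 4·y_crew = 30.
Solving: y_soil = 5, y_crew = 5.
patios enters the basis when its profit ≥ yᵀa₃ = 5·5 + 5·4 = 45.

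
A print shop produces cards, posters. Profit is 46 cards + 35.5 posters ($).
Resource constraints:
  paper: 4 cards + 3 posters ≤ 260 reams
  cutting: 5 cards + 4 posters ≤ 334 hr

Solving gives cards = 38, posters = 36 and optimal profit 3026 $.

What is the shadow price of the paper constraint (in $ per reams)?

6.5

Both paper and cutting are binding at x*.
From A_Bᵀ y = c: 4·y_paper + 5·y_cutting = 46; 3·y_paper + 4·y_cutting = 35.5.
Solving: y_paper = 6.5, y_cutting = 4.
Shadow price of paper = 6.5.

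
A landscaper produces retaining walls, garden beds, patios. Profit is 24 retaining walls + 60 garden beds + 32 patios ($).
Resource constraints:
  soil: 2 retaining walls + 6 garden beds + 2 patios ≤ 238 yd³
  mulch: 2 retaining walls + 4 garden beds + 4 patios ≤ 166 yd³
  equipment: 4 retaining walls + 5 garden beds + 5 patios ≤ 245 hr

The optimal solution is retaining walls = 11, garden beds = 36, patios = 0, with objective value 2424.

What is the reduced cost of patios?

-4

At the optimum: soil uses 238 of 238 (binding); mulch uses 166 of 166 (binding); equipment uses 224 of 245 (slack = 21).
By complementary slackness, y = 0 for the non-binding constraint.
Dual feasibility on the basic columns requires 2·y_soil + 2·y_mulch = 24, 6·y_soil + 4·y_mulch = 60.
→ y_soil = 6 and y_mulch = 6.
Reduced cost of patios: c₃ − yᵀa₃ = 32 − (6·2 + 6·4) = 32 − 36 = -4.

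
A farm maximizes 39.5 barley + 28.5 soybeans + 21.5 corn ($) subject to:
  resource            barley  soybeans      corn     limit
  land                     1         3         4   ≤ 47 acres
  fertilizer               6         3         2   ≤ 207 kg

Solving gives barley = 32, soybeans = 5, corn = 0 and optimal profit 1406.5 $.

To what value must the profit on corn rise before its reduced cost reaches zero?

Both land and fertilizer are binding at x*.
The binding rows give the dual system: 1·y_land + 6·y_fertilizer = 39.5 and 3·y_land + 3·y_fertilizer = 28.5.
Solving: y_land = 3.5, y_fertilizer = 6.
corn enters the basis when its profit ≥ yᵀa₃ = 3.5·4 + 6·2 = 26.

26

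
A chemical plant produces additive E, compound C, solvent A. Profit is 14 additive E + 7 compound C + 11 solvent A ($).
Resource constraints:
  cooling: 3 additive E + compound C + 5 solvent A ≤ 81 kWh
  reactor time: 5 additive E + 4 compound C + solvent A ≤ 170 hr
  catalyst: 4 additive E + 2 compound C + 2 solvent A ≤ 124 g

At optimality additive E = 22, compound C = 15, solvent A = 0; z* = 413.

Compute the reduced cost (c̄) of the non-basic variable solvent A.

Check each constraint at x*: cooling 81/81 (tight); reactor time 170/170 (tight); catalyst 118/124 (slack 6).
Slack constraints have shadow price 0 (complementary slackness).
From A_Bᵀ y = c: 3·y_cooling + 5·y_reactor time = 14; 1·y_cooling + 4·y_reactor time = 7.
→ y_cooling = 3 and y_reactor time = 1.
Reduced cost of solvent A: c₃ − yᵀa₃ = 11 − (3·5 + 1·1) = 11 − 16 = -5.

-5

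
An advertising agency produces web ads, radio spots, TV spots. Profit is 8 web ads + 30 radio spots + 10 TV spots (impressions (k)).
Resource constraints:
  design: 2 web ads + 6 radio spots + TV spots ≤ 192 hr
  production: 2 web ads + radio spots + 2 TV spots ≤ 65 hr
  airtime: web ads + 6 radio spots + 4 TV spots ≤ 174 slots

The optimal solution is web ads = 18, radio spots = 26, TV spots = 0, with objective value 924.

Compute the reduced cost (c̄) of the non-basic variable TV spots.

-1

At the optimum: design uses 192 of 192 (binding); production uses 62 of 65 (slack = 3); airtime uses 174 of 174 (binding).
By complementary slackness, y = 0 for the non-binding constraint.
From A_Bᵀ y = c: 2·y_design + 1·y_airtime = 8; 6·y_design + 6·y_airtime = 30.
Solving: y_design = 3, y_airtime = 2.
Reduced cost of TV spots: c₃ − yᵀa₃ = 10 − (3·1 + 2·4) = 10 − 11 = -1.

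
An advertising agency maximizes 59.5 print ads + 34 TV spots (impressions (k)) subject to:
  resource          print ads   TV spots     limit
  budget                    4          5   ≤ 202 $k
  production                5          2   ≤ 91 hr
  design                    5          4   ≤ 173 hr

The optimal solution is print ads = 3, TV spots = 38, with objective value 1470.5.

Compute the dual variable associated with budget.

3

Check each constraint at x*: budget 202/202 (tight); production 91/91 (tight); design 167/173 (slack 6).
Since design is not tight, its dual is 0.
From A_Bᵀ y = c: 4·y_budget + 5·y_production = 59.5; 5·y_budget + 2·y_production = 34.
→ y_budget = 3 and y_production = 9.5.
Shadow price of budget = 3.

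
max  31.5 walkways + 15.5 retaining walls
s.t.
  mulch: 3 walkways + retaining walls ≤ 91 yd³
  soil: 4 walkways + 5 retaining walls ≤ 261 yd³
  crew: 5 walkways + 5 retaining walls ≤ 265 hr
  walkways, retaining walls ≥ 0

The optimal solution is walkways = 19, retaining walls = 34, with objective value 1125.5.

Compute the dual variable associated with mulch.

8

Check each constraint at x*: mulch 91/91 (tight); soil 246/261 (slack 15); crew 265/265 (tight).
Since soil is not tight, its dual is 0.
The binding rows give the dual system: 3·y_mulch + 5·y_crew = 31.5 and 1·y_mulch + 5·y_crew = 15.5.
This yields shadow prices y_mulch = 8, y_crew = 1.5.
Shadow price of mulch = 8.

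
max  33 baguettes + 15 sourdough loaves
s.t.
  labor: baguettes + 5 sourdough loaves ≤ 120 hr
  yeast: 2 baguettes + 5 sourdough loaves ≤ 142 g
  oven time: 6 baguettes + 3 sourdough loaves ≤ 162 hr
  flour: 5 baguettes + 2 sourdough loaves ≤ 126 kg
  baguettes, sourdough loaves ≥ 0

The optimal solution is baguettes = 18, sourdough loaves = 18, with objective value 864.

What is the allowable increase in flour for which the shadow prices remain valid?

Binding constraints: oven time, flour. The basis is B = [[6,3],[5,2]] with det -3.
Per unit increase in flour, x* moves by d = (1, -2).
The basis stays optimal until sourdough loaves reaches 0; allowable increase = 9 kg.

9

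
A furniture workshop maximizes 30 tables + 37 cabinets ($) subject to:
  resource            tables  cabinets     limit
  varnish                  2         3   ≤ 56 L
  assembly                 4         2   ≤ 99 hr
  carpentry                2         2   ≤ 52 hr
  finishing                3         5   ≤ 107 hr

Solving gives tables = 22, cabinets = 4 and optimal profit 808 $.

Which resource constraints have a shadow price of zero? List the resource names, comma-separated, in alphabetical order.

varnish: 56/56 (binding)
assembly: 96/99 (slack 3)
carpentry: 52/52 (binding)
finishing: 86/107 (slack 21)
By complementary slackness, a constraint with positive slack has shadow price 0 → assembly, finishing.

assembly, finishing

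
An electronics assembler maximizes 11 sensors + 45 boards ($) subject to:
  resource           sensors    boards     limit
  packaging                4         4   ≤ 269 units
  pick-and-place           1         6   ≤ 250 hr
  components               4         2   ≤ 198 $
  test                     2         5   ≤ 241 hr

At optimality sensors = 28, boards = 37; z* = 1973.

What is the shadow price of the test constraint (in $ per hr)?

3

At the optimum: packaging uses 260 of 269 (slack = 9); pick-and-place uses 250 of 250 (binding); components uses 186 of 198 (slack = 12); test uses 241 of 241 (binding).
Since packaging, components are not tight, their duals are 0.
The binding rows give the dual system: 1·y_pick-and-place + 2·y_test = 11 and 6·y_pick-and-place + 5·y_test = 45.
This yields shadow prices y_pick-and-place = 5, y_test = 3.
Shadow price of test = 3.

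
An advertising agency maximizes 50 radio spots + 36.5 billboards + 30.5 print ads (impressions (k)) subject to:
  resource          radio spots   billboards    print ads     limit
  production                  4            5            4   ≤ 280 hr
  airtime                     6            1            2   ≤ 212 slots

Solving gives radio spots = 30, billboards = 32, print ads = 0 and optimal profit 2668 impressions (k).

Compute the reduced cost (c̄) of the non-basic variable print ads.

At the optimum: production uses 280 of 280 (binding); airtime uses 212 of 212 (binding).
The binding rows give the dual system: 4·y_production + 6·y_airtime = 50 and 5·y_production + 1·y_airtime = 36.5.
Solving: y_production = 6.5, y_airtime = 4.
Reduced cost of print ads: c₃ − yᵀa₃ = 30.5 − (6.5·4 + 4·2) = 30.5 − 34 = -3.5.

-3.5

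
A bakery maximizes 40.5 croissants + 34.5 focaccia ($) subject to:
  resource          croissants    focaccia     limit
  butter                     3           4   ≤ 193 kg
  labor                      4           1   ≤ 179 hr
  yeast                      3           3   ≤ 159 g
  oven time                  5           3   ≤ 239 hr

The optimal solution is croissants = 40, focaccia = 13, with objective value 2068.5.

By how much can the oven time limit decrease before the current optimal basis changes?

Binding constraints: yeast, oven time. The basis is B = [[3,3],[5,3]] with det -6.
Per unit decrease in oven time, x* moves by d = (-0.5, 0.5).
The basis stays optimal until butter becomes binding; allowable decrease = 42 hr.

42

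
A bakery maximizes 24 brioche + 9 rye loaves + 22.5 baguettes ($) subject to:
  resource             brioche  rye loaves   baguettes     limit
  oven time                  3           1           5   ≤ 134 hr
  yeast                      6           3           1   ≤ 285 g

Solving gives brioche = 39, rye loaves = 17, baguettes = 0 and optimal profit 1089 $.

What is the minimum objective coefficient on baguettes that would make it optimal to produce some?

31

Check each constraint at x*: oven time 134/134 (tight); yeast 285/285 (tight).
The binding rows give the dual system: 3·y_oven time + 6·y_yeast = 24 and 1·y_oven time + 3·y_yeast = 9.
→ y_oven time = 6 and y_yeast = 1.
baguettes enters the basis when its profit ≥ yᵀa₃ = 6·5 + 1·1 = 31.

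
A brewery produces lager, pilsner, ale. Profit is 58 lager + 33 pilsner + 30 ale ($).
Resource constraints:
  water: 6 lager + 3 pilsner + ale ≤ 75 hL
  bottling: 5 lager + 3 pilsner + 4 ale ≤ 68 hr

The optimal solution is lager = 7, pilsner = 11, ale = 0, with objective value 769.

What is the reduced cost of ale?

At the optimum: water uses 75 of 75 (binding); bottling uses 68 of 68 (binding).
Dual feasibility on the basic columns requires 6·y_water + 5·y_bottling = 58, 3·y_water + 3·y_bottling = 33.
This yields shadow prices y_water = 3, y_bottling = 8.
Reduced cost of ale: c₃ − yᵀa₃ = 30 − (3·1 + 8·4) = 30 − 35 = -5.

-5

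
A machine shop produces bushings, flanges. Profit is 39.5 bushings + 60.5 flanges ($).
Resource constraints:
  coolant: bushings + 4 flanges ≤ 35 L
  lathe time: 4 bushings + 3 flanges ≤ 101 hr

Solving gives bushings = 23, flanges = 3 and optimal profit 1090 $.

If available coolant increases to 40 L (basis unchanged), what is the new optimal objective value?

1137.5

At the optimum: coolant uses 35 of 35 (binding); lathe time uses 101 of 101 (binding).
Dual feasibility on the basic columns requires 1·y_coolant + 4·y_lathe time = 39.5, 4·y_coolant + 3·y_lathe time = 60.5.
→ y_coolant = 9.5 and y_lathe time = 7.5.
Δz = y_coolant·Δb = 9.5 × (5) = 47.5, so new z* = 1090 + 47.5 = 1137.5.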